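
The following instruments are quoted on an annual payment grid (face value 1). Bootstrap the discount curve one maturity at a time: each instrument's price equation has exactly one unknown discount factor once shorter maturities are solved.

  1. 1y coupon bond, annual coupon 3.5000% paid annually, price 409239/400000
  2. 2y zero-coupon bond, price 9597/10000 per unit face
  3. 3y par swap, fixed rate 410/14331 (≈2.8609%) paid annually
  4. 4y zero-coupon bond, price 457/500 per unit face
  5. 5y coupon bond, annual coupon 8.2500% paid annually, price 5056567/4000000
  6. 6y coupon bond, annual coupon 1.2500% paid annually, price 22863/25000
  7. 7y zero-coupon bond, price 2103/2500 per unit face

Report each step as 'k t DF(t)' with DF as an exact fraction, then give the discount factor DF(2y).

1 1 1977/2000
2 2 9597/10000
3 3 459/500
4 4 457/500
5 5 8797/10000
6 6 8457/10000
7 7 2103/2500
DF(2y) = 9597/10000 ≈ 0.959700

step 1 [1y] bond c/1=7/200: DF=(409239/400000 − 7/200·(0))/(1+7/200) = 1977/2000 ≈ 0.988500
step 2 [2y] zero: DF = P = 9597/10000 ≈ 0.959700
step 3 [3y] swap r/1=410/14331: DF=(1 − 410/14331·(0.988500+0.959700))/(1+410/14331) = 459/500 ≈ 0.918000
step 4 [4y] zero: DF = P = 457/500 ≈ 0.914000
step 5 [5y] bond c/1=33/400: DF=(5056567/4000000 − 33/400·(0.988500+0.959700+0.918000+0.914000))/(1+33/400) = 8797/10000 ≈ 0.879700
step 6 [6y] bond c/1=1/80: DF=(22863/25000 − 1/80·(0.988500+0.959700+0.918000+0.914000+0.879700))/(1+1/80) = 8457/10000 ≈ 0.845700
step 7 [7y] zero: DF = P = 2103/2500 ≈ 0.841200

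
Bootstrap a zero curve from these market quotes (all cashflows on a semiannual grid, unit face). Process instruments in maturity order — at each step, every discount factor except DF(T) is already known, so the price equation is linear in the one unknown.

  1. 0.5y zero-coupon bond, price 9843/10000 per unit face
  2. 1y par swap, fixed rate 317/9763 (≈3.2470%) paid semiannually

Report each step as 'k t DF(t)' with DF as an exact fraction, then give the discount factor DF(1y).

1 1/2 9843/10000
2 1 9683/10000
DF(1y) = 9683/10000 ≈ 0.968300

step 1 [0.5y] zero: DF = P = 9843/10000 ≈ 0.984300
step 2 [1y] swap r/2=317/19526: DF=(1 − 317/19526·(0.984300))/(1+317/19526) = 9683/10000 ≈ 0.968300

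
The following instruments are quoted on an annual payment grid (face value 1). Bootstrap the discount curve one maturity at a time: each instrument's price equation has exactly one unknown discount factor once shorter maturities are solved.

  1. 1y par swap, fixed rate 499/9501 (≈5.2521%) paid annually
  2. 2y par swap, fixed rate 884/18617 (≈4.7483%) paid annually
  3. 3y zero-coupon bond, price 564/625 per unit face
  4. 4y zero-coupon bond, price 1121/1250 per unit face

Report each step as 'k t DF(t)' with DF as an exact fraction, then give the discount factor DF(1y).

1 1 9501/10000
2 2 2279/2500
3 3 564/625
4 4 1121/1250
DF(1y) = 9501/10000 ≈ 0.950100

step 1 [1y] swap r/1=499/9501: DF=(1 − 499/9501·(0))/(1+499/9501) = 9501/10000 ≈ 0.950100
step 2 [2y] swap r/1=884/18617: DF=(1 − 884/18617·(0.950100))/(1+884/18617) = 2279/2500 ≈ 0.911600
step 3 [3y] zero: DF = P = 564/625 ≈ 0.902400
step 4 [4y] zero: DF = P = 1121/1250 ≈ 0.896800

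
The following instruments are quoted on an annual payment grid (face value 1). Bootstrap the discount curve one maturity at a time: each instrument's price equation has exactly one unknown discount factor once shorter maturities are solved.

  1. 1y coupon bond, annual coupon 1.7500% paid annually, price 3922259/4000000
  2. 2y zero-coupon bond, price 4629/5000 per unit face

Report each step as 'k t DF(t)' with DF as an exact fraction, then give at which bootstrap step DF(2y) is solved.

1 1 9637/10000
2 2 4629/5000
DF(2y) is solved at step 2

step 1 [1y] bond c/1=7/400: DF=(3922259/4000000 − 7/400·(0))/(1+7/400) = 9637/10000 ≈ 0.963700
step 2 [2y] zero: DF = P = 4629/5000 ≈ 0.925800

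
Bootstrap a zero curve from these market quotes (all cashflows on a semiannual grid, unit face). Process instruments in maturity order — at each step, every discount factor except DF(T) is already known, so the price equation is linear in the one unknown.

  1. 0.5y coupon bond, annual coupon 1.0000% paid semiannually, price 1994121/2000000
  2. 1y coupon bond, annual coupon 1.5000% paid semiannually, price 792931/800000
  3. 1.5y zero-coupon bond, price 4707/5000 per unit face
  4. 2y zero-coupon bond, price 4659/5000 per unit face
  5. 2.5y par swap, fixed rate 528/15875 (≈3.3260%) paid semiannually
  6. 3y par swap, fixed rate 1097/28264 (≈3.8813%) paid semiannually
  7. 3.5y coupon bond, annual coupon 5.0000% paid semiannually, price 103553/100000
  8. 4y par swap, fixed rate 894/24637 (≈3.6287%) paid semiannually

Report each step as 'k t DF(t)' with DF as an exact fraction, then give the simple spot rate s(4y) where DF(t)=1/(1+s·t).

1 1/2 9921/10000
2 1 2441/2500
3 3/2 4707/5000
4 2 4659/5000
5 5/2 1151/1250
6 3 8903/10000
7 7/2 2181/2500
8 4 8659/10000
s(4y) = (1/(8659/10000) − 1)/(4) = 1341/34636 ≈ 3.8717%

step 1 [0.5y] bond c/2=1/200: DF=(1994121/2000000 − 1/200·(0))/(1+1/200) = 9921/10000 ≈ 0.992100
step 2 [1y] bond c/2=3/400: DF=(792931/800000 − 3/400·(0.992100))/(1+3/400) = 2441/2500 ≈ 0.976400
step 3 [1.5y] zero: DF = P = 4707/5000 ≈ 0.941400
step 4 [2y] zero: DF = P = 4659/5000 ≈ 0.931800
step 5 [2.5y] swap r/2=264/15875: DF=(1 − 264/15875·(0.992100+0.976400+0.941400+0.931800))/(1+264/15875) = 1151/1250 ≈ 0.920800
step 6 [3y] swap r/2=1097/56528: DF=(1 − 1097/56528·(0.992100+0.976400+0.941400+0.931800+0.920800))/(1+1097/56528) = 8903/10000 ≈ 0.890300
step 7 [3.5y] bond c/2=1/40: DF=(103553/100000 − 1/40·(0.992100+0.976400+0.941400+0.931800+0.920800+0.890300))/(1+1/40) = 2181/2500 ≈ 0.872400
step 8 [4y] swap r/2=447/24637: DF=(1 − 447/24637·(0.992100+0.976400+0.941400+0.931800+0.920800+0.890300+0.872400))/(1+447/24637) = 8659/10000 ≈ 0.865900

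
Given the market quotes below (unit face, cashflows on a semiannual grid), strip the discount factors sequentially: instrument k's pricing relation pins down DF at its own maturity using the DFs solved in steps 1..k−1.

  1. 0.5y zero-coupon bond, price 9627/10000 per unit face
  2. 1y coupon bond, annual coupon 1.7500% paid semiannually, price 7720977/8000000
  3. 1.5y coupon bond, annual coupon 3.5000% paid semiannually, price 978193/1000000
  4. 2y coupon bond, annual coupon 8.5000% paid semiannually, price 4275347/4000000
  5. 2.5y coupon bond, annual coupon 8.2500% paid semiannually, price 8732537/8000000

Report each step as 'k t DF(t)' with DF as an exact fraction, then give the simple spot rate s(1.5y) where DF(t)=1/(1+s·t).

step 1 [0.5y] zero: DF = P = 9627/10000 ≈ 0.962700
step 2 [1y] bond c/2=7/800: DF=(7720977/8000000 − 7/800·(0.962700))/(1+7/800) = 2371/2500 ≈ 0.948400
step 3 [1.5y] bond c/2=7/400: DF=(978193/1000000 − 7/400·(0.962700+0.948400))/(1+7/400) = 1857/2000 ≈ 0.928500
step 4 [2y] bond c/2=17/400: DF=(4275347/4000000 − 17/400·(0.962700+0.948400+0.928500))/(1+17/400) = 1819/2000 ≈ 0.909500
step 5 [2.5y] bond c/2=33/800: DF=(8732537/8000000 − 33/800·(0.962700+0.948400+0.928500+0.909500))/(1+33/800) = 4499/5000 ≈ 0.899800

1 1/2 9627/10000
2 1 2371/2500
3 3/2 1857/2000
4 2 1819/2000
5 5/2 4499/5000
s(1.5y) = (1/(1857/2000) − 1)/(3/2) = 286/5571 ≈ 5.1337%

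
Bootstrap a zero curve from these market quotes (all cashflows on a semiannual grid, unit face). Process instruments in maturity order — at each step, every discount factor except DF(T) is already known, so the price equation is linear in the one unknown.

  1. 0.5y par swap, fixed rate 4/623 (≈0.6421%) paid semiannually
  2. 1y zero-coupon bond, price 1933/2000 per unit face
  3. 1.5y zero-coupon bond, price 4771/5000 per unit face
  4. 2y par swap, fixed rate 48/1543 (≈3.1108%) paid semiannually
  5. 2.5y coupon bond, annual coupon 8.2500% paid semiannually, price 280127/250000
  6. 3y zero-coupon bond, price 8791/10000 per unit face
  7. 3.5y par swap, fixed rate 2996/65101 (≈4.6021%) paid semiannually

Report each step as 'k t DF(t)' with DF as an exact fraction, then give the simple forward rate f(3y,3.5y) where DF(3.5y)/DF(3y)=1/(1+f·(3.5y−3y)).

step 1 [0.5y] swap r/2=2/623: DF=(1 − 2/623·(0))/(1+2/623) = 623/625 ≈ 0.996800
step 2 [1y] zero: DF = P = 1933/2000 ≈ 0.966500
step 3 [1.5y] zero: DF = P = 4771/5000 ≈ 0.954200
step 4 [2y] swap r/2=24/1543: DF=(1 − 24/1543·(0.996800+0.966500+0.954200))/(1+24/1543) = 47/50 ≈ 0.940000
step 5 [2.5y] bond c/2=33/800: DF=(280127/250000 − 33/800·(0.996800+0.966500+0.954200+0.940000))/(1+33/800) = 9233/10000 ≈ 0.923300
step 6 [3y] zero: DF = P = 8791/10000 ≈ 0.879100
step 7 [3.5y] swap r/2=1498/65101: DF=(1 − 1498/65101·(0.996800+0.966500+0.954200+0.940000+0.923300+0.879100))/(1+1498/65101) = 4251/5000 ≈ 0.850200

1 1/2 623/625
2 1 1933/2000
3 3/2 4771/5000
4 2 47/50
5 5/2 9233/10000
6 3 8791/10000
7 7/2 4251/5000
f(3y,3.5y) = ((8791/10000)/(4251/5000) − 1)/(1/2) = 289/4251 ≈ 6.7984%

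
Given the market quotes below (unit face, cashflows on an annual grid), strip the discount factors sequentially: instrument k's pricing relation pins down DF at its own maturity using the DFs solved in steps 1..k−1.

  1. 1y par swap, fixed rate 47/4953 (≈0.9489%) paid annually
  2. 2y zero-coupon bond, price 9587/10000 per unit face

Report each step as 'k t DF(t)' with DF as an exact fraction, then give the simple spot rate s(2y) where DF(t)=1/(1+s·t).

step 1 [1y] swap r/1=47/4953: DF=(1 − 47/4953·(0))/(1+47/4953) = 4953/5000 ≈ 0.990600
step 2 [2y] zero: DF = P = 9587/10000 ≈ 0.958700

1 1 4953/5000
2 2 9587/10000
s(2y) = (1/(9587/10000) − 1)/(2) = 413/19174 ≈ 2.1540%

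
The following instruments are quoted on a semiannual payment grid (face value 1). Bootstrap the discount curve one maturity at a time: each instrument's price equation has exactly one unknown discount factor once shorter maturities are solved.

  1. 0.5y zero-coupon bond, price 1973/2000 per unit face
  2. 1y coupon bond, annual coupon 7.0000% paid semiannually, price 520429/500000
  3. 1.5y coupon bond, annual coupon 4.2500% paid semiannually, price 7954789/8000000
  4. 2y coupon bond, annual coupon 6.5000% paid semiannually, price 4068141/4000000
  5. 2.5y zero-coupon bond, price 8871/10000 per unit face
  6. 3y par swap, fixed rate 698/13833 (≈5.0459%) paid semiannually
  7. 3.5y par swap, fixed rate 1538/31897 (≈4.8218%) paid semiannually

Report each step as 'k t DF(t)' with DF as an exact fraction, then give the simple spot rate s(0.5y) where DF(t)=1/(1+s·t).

step 1 [0.5y] zero: DF = P = 1973/2000 ≈ 0.986500
step 2 [1y] bond c/2=7/200: DF=(520429/500000 − 7/200·(0.986500))/(1+7/200) = 9723/10000 ≈ 0.972300
step 3 [1.5y] bond c/2=17/800: DF=(7954789/8000000 − 17/800·(0.986500+0.972300))/(1+17/800) = 9329/10000 ≈ 0.932900
step 4 [2y] bond c/2=13/400: DF=(4068141/4000000 − 13/400·(0.986500+0.972300+0.932900))/(1+13/400) = 447/500 ≈ 0.894000
step 5 [2.5y] zero: DF = P = 8871/10000 ≈ 0.887100
step 6 [3y] swap r/2=349/13833: DF=(1 − 349/13833·(0.986500+0.972300+0.932900+0.894000+0.887100))/(1+349/13833) = 2151/2500 ≈ 0.860400
step 7 [3.5y] swap r/2=769/31897: DF=(1 − 769/31897·(0.986500+0.972300+0.932900+0.894000+0.887100+0.860400))/(1+769/31897) = 4231/5000 ≈ 0.846200

1 1/2 1973/2000
2 1 9723/10000
3 3/2 9329/10000
4 2 447/500
5 5/2 8871/10000
6 3 2151/2500
7 7/2 4231/5000
s(0.5y) = (1/(1973/2000) − 1)/(1/2) = 54/1973 ≈ 2.7369%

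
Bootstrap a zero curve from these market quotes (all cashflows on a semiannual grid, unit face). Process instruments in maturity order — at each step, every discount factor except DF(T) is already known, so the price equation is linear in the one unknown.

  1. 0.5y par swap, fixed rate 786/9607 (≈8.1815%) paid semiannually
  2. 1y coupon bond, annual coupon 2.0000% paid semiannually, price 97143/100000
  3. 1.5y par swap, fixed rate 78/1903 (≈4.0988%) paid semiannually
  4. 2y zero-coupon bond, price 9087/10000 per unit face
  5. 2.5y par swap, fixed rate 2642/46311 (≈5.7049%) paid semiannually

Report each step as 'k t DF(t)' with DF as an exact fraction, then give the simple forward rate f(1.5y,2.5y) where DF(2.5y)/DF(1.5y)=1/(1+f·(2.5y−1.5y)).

1 1/2 9607/10000
2 1 9523/10000
3 3/2 1883/2000
4 2 9087/10000
5 5/2 8679/10000
f(1.5y,2.5y) = ((1883/2000)/(8679/10000) − 1)/(1) = 736/8679 ≈ 8.4802%

step 1 [0.5y] swap r/2=393/9607: DF=(1 − 393/9607·(0))/(1+393/9607) = 9607/10000 ≈ 0.960700
step 2 [1y] bond c/2=1/100: DF=(97143/100000 − 1/100·(0.960700))/(1+1/100) = 9523/10000 ≈ 0.952300
step 3 [1.5y] swap r/2=39/1903: DF=(1 − 39/1903·(0.960700+0.952300))/(1+39/1903) = 1883/2000 ≈ 0.941500
step 4 [2y] zero: DF = P = 9087/10000 ≈ 0.908700
step 5 [2.5y] swap r/2=1321/46311: DF=(1 − 1321/46311·(0.960700+0.952300+0.941500+0.908700))/(1+1321/46311) = 8679/10000 ≈ 0.867900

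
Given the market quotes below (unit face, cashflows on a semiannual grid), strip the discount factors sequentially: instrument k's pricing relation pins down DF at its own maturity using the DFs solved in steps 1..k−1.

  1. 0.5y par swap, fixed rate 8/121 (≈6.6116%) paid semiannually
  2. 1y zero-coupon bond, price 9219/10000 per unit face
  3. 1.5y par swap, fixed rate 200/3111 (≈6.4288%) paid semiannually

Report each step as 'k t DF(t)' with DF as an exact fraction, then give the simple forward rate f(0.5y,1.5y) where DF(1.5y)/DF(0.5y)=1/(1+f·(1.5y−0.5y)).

step 1 [0.5y] swap r/2=4/121: DF=(1 − 4/121·(0))/(1+4/121) = 121/125 ≈ 0.968000
step 2 [1y] zero: DF = P = 9219/10000 ≈ 0.921900
step 3 [1.5y] swap r/2=100/3111: DF=(1 − 100/3111·(0.968000+0.921900))/(1+100/3111) = 91/100 ≈ 0.910000

1 1/2 121/125
2 1 9219/10000
3 3/2 91/100
f(0.5y,1.5y) = ((121/125)/(91/100) − 1)/(1) = 29/455 ≈ 6.3736%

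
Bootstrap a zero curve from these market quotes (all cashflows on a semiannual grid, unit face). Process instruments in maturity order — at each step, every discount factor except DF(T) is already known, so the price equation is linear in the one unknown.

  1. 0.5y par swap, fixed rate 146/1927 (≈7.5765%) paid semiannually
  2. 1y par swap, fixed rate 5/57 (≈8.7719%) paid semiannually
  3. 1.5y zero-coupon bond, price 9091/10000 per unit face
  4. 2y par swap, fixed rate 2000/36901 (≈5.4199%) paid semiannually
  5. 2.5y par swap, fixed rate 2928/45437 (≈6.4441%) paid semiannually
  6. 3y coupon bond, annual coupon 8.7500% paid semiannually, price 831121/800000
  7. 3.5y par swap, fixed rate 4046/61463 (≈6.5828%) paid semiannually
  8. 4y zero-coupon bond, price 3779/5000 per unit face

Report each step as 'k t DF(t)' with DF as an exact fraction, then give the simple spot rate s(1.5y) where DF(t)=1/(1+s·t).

step 1 [0.5y] swap r/2=73/1927: DF=(1 − 73/1927·(0))/(1+73/1927) = 1927/2000 ≈ 0.963500
step 2 [1y] swap r/2=5/114: DF=(1 − 5/114·(0.963500))/(1+5/114) = 367/400 ≈ 0.917500
step 3 [1.5y] zero: DF = P = 9091/10000 ≈ 0.909100
step 4 [2y] swap r/2=1000/36901: DF=(1 − 1000/36901·(0.963500+0.917500+0.909100))/(1+1000/36901) = 9/10 ≈ 0.900000
step 5 [2.5y] swap r/2=1464/45437: DF=(1 − 1464/45437·(0.963500+0.917500+0.909100+0.900000))/(1+1464/45437) = 1067/1250 ≈ 0.853600
step 6 [3y] bond c/2=7/160: DF=(831121/800000 − 7/160·(0.963500+0.917500+0.909100+0.900000+0.853600))/(1+7/160) = 8049/10000 ≈ 0.804900
step 7 [3.5y] swap r/2=2023/61463: DF=(1 − 2023/61463·(0.963500+0.917500+0.909100+0.900000+0.853600+0.804900))/(1+2023/61463) = 7977/10000 ≈ 0.797700
step 8 [4y] zero: DF = P = 3779/5000 ≈ 0.755800

1 1/2 1927/2000
2 1 367/400
3 3/2 9091/10000
4 2 9/10
5 5/2 1067/1250
6 3 8049/10000
7 7/2 7977/10000
8 4 3779/5000
s(1.5y) = (1/(9091/10000) − 1)/(3/2) = 606/9091 ≈ 6.6659%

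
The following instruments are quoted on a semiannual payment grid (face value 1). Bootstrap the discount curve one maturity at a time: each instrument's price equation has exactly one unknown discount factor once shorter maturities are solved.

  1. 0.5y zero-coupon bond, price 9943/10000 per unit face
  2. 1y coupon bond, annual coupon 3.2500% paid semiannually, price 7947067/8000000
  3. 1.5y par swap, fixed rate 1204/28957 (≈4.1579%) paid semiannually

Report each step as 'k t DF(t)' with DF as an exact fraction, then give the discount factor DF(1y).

step 1 [0.5y] zero: DF = P = 9943/10000 ≈ 0.994300
step 2 [1y] bond c/2=13/800: DF=(7947067/8000000 − 13/800·(0.994300))/(1+13/800) = 601/625 ≈ 0.961600
step 3 [1.5y] swap r/2=602/28957: DF=(1 − 602/28957·(0.994300+0.961600))/(1+602/28957) = 4699/5000 ≈ 0.939800

1 1/2 9943/10000
2 1 601/625
3 3/2 4699/5000
DF(1y) = 601/625 ≈ 0.961600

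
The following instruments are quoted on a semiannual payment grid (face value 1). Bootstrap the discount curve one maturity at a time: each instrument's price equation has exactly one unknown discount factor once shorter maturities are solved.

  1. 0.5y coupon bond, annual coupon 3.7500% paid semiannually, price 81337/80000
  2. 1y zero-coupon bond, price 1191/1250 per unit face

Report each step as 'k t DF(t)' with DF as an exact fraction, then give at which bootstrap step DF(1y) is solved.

1 1/2 499/500
2 1 1191/1250
DF(1y) is solved at step 2

step 1 [0.5y] bond c/2=3/160: DF=(81337/80000 − 3/160·(0))/(1+3/160) = 499/500 ≈ 0.998000
step 2 [1y] zero: DF = P = 1191/1250 ≈ 0.952800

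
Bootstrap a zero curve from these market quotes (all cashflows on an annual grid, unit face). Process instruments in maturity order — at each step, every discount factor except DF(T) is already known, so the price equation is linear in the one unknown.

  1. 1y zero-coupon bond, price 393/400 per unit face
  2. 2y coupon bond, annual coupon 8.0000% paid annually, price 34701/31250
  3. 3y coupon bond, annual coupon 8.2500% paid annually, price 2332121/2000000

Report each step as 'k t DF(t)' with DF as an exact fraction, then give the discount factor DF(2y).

1 1 393/400
2 2 4777/5000
3 3 1859/2000
DF(2y) = 4777/5000 ≈ 0.955400

step 1 [1y] zero: DF = P = 393/400 ≈ 0.982500
step 2 [2y] bond c/1=2/25: DF=(34701/31250 − 2/25·(0.982500))/(1+2/25) = 4777/5000 ≈ 0.955400
step 3 [3y] bond c/1=33/400: DF=(2332121/2000000 − 33/400·(0.982500+0.955400))/(1+33/400) = 1859/2000 ≈ 0.929500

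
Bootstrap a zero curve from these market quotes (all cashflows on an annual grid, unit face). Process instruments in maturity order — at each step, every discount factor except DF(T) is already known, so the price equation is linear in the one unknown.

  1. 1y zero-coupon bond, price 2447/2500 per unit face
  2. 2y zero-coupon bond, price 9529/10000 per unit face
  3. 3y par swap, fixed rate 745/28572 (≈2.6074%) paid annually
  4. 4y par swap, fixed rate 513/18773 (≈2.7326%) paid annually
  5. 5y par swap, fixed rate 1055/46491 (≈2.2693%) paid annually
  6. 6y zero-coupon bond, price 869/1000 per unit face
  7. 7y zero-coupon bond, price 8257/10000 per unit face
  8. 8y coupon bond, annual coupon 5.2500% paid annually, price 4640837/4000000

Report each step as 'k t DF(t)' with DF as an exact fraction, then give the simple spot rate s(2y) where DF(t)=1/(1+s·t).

1 1 2447/2500
2 2 9529/10000
3 3 1851/2000
4 4 4487/5000
5 5 1789/2000
6 6 869/1000
7 7 8257/10000
8 8 7859/10000
s(2y) = (1/(9529/10000) − 1)/(2) = 471/19058 ≈ 2.4714%

step 1 [1y] zero: DF = P = 2447/2500 ≈ 0.978800
step 2 [2y] zero: DF = P = 9529/10000 ≈ 0.952900
step 3 [3y] swap r/1=745/28572: DF=(1 − 745/28572·(0.978800+0.952900))/(1+745/28572) = 1851/2000 ≈ 0.925500
step 4 [4y] swap r/1=513/18773: DF=(1 − 513/18773·(0.978800+0.952900+0.925500))/(1+513/18773) = 4487/5000 ≈ 0.897400
step 5 [5y] swap r/1=1055/46491: DF=(1 − 1055/46491·(0.978800+0.952900+0.925500+0.897400))/(1+1055/46491) = 1789/2000 ≈ 0.894500
step 6 [6y] zero: DF = P = 869/1000 ≈ 0.869000
step 7 [7y] zero: DF = P = 8257/10000 ≈ 0.825700
step 8 [8y] bond c/1=21/400: DF=(4640837/4000000 − 21/400·(0.978800+0.952900+0.925500+0.897400+0.894500+0.869000+0.825700))/(1+21/400) = 7859/10000 ≈ 0.785900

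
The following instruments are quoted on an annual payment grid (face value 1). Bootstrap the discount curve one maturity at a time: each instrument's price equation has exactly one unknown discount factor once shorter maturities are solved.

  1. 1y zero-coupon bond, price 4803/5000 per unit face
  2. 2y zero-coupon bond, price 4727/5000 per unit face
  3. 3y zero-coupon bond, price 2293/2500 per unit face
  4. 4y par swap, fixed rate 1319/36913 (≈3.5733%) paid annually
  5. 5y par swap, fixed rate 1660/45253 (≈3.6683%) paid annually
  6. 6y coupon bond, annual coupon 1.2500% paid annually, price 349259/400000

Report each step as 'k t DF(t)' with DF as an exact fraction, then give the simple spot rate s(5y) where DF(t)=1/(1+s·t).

1 1 4803/5000
2 2 4727/5000
3 3 2293/2500
4 4 8681/10000
5 5 417/500
6 6 1613/2000
s(5y) = (1/(417/500) − 1)/(5) = 83/2085 ≈ 3.9808%

step 1 [1y] zero: DF = P = 4803/5000 ≈ 0.960600
step 2 [2y] zero: DF = P = 4727/5000 ≈ 0.945400
step 3 [3y] zero: DF = P = 2293/2500 ≈ 0.917200
step 4 [4y] swap r/1=1319/36913: DF=(1 − 1319/36913·(0.960600+0.945400+0.917200))/(1+1319/36913) = 8681/10000 ≈ 0.868100
step 5 [5y] swap r/1=1660/45253: DF=(1 − 1660/45253·(0.960600+0.945400+0.917200+0.868100))/(1+1660/45253) = 417/500 ≈ 0.834000
step 6 [6y] bond c/1=1/80: DF=(349259/400000 − 1/80·(0.960600+0.945400+0.917200+0.868100+0.834000))/(1+1/80) = 1613/2000 ≈ 0.806500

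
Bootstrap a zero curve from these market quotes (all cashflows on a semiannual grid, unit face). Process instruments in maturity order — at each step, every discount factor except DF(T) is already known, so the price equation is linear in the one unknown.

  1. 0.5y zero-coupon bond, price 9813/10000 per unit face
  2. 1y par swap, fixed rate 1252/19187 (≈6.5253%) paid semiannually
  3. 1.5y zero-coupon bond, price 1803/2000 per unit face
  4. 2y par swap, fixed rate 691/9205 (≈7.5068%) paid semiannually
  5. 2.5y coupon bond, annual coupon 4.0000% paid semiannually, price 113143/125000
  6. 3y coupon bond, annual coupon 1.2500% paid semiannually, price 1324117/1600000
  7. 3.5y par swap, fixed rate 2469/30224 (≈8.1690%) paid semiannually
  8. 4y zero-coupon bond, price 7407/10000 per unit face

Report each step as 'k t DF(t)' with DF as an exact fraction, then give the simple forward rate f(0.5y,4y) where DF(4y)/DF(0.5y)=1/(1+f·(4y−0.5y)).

step 1 [0.5y] zero: DF = P = 9813/10000 ≈ 0.981300
step 2 [1y] swap r/2=626/19187: DF=(1 − 626/19187·(0.981300))/(1+626/19187) = 4687/5000 ≈ 0.937400
step 3 [1.5y] zero: DF = P = 1803/2000 ≈ 0.901500
step 4 [2y] swap r/2=691/18410: DF=(1 − 691/18410·(0.981300+0.937400+0.901500))/(1+691/18410) = 4309/5000 ≈ 0.861800
step 5 [2.5y] bond c/2=1/50: DF=(113143/125000 − 1/50·(0.981300+0.937400+0.901500+0.861800))/(1+1/50) = 1019/1250 ≈ 0.815200
step 6 [3y] bond c/2=1/160: DF=(1324117/1600000 − 1/160·(0.981300+0.937400+0.901500+0.861800+0.815200))/(1+1/160) = 1589/2000 ≈ 0.794500
step 7 [3.5y] swap r/2=2469/60448: DF=(1 − 2469/60448·(0.981300+0.937400+0.901500+0.861800+0.815200+0.794500))/(1+2469/60448) = 7531/10000 ≈ 0.753100
step 8 [4y] zero: DF = P = 7407/10000 ≈ 0.740700

1 1/2 9813/10000
2 1 4687/5000
3 3/2 1803/2000
4 2 4309/5000
5 5/2 1019/1250
6 3 1589/2000
7 7/2 7531/10000
8 4 7407/10000
f(0.5y,4y) = ((9813/10000)/(7407/10000) − 1)/(7/2) = 1604/17283 ≈ 9.2808%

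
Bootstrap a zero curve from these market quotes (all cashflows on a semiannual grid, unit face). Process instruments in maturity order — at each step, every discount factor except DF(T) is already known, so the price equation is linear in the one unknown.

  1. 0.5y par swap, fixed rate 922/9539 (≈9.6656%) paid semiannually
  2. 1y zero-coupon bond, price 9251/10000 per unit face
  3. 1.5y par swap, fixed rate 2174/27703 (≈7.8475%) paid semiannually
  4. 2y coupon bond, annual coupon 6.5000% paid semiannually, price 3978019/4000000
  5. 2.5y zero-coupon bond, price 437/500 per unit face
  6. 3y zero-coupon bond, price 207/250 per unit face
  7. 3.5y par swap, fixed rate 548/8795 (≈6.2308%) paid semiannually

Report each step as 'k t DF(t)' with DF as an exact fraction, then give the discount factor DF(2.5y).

step 1 [0.5y] swap r/2=461/9539: DF=(1 − 461/9539·(0))/(1+461/9539) = 9539/10000 ≈ 0.953900
step 2 [1y] zero: DF = P = 9251/10000 ≈ 0.925100
step 3 [1.5y] swap r/2=1087/27703: DF=(1 − 1087/27703·(0.953900+0.925100))/(1+1087/27703) = 8913/10000 ≈ 0.891300
step 4 [2y] bond c/2=13/400: DF=(3978019/4000000 − 13/400·(0.953900+0.925100+0.891300))/(1+13/400) = 219/250 ≈ 0.876000
step 5 [2.5y] zero: DF = P = 437/500 ≈ 0.874000
step 6 [3y] zero: DF = P = 207/250 ≈ 0.828000
step 7 [3.5y] swap r/2=274/8795: DF=(1 − 274/8795·(0.953900+0.925100+0.891300+0.876000+0.874000+0.828000))/(1+274/8795) = 4041/5000 ≈ 0.808200

1 1/2 9539/10000
2 1 9251/10000
3 3/2 8913/10000
4 2 219/250
5 5/2 437/500
6 3 207/250
7 7/2 4041/5000
DF(2.5y) = 437/500 ≈ 0.874000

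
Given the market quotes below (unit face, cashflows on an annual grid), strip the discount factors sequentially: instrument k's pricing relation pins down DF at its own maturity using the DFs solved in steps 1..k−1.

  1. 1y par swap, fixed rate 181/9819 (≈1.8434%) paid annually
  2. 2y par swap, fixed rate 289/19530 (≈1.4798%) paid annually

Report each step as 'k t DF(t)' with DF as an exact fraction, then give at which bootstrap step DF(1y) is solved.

step 1 [1y] swap r/1=181/9819: DF=(1 − 181/9819·(0))/(1+181/9819) = 9819/10000 ≈ 0.981900
step 2 [2y] swap r/1=289/19530: DF=(1 − 289/19530·(0.981900))/(1+289/19530) = 9711/10000 ≈ 0.971100

1 1 9819/10000
2 2 9711/10000
DF(1y) is solved at step 1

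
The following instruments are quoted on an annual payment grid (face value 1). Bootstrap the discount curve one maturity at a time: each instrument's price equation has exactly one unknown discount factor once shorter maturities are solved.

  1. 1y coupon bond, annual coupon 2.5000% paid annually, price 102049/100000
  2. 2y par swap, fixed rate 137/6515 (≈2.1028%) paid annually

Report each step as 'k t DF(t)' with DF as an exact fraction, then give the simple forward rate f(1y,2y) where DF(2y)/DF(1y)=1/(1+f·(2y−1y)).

step 1 [1y] bond c/1=1/40: DF=(102049/100000 − 1/40·(0))/(1+1/40) = 2489/2500 ≈ 0.995600
step 2 [2y] swap r/1=137/6515: DF=(1 − 137/6515·(0.995600))/(1+137/6515) = 9589/10000 ≈ 0.958900

1 1 2489/2500
2 2 9589/10000
f(1y,2y) = ((2489/2500)/(9589/10000) − 1)/(1) = 367/9589 ≈ 3.8273%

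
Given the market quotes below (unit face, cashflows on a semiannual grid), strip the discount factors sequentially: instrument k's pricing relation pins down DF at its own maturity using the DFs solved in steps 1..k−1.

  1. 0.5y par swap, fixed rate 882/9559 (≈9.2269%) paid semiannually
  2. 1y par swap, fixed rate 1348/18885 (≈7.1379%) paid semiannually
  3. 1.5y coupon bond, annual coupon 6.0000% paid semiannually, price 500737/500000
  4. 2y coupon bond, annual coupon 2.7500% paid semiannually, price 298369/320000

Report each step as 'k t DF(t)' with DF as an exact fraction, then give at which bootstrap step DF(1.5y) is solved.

step 1 [0.5y] swap r/2=441/9559: DF=(1 − 441/9559·(0))/(1+441/9559) = 9559/10000 ≈ 0.955900
step 2 [1y] swap r/2=674/18885: DF=(1 − 674/18885·(0.955900))/(1+674/18885) = 4663/5000 ≈ 0.932600
step 3 [1.5y] bond c/2=3/100: DF=(500737/500000 − 3/100·(0.955900+0.932600))/(1+3/100) = 9173/10000 ≈ 0.917300
step 4 [2y] bond c/2=11/800: DF=(298369/320000 − 11/800·(0.955900+0.932600+0.917300))/(1+11/800) = 8817/10000 ≈ 0.881700

1 1/2 9559/10000
2 1 4663/5000
3 3/2 9173/10000
4 2 8817/10000
DF(1.5y) is solved at step 3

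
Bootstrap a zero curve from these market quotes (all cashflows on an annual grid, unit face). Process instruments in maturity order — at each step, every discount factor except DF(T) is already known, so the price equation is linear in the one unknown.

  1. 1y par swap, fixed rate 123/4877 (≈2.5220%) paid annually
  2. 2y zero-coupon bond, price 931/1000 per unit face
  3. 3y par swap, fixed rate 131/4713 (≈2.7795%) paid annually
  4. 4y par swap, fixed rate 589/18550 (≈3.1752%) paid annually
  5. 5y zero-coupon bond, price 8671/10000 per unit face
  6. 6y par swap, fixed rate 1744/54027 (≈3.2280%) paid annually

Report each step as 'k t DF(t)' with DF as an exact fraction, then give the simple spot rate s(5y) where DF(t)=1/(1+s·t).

step 1 [1y] swap r/1=123/4877: DF=(1 − 123/4877·(0))/(1+123/4877) = 4877/5000 ≈ 0.975400
step 2 [2y] zero: DF = P = 931/1000 ≈ 0.931000
step 3 [3y] swap r/1=131/4713: DF=(1 − 131/4713·(0.975400+0.931000))/(1+131/4713) = 4607/5000 ≈ 0.921400
step 4 [4y] swap r/1=589/18550: DF=(1 − 589/18550·(0.975400+0.931000+0.921400))/(1+589/18550) = 4411/5000 ≈ 0.882200
step 5 [5y] zero: DF = P = 8671/10000 ≈ 0.867100
step 6 [6y] swap r/1=1744/54027: DF=(1 − 1744/54027·(0.975400+0.931000+0.921400+0.882200+0.867100))/(1+1744/54027) = 516/625 ≈ 0.825600

1 1 4877/5000
2 2 931/1000
3 3 4607/5000
4 4 4411/5000
5 5 8671/10000
6 6 516/625
s(5y) = (1/(8671/10000) − 1)/(5) = 1329/43355 ≈ 3.0654%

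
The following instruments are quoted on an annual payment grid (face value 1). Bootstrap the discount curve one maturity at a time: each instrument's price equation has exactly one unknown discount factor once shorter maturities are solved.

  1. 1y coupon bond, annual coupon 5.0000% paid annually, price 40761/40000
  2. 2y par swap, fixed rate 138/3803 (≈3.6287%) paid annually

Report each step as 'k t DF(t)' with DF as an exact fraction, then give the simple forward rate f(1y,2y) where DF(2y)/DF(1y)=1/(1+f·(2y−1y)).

step 1 [1y] bond c/1=1/20: DF=(40761/40000 − 1/20·(0))/(1+1/20) = 1941/2000 ≈ 0.970500
step 2 [2y] swap r/1=138/3803: DF=(1 − 138/3803·(0.970500))/(1+138/3803) = 931/1000 ≈ 0.931000

1 1 1941/2000
2 2 931/1000
f(1y,2y) = ((1941/2000)/(931/1000) − 1)/(1) = 79/1862 ≈ 4.2427%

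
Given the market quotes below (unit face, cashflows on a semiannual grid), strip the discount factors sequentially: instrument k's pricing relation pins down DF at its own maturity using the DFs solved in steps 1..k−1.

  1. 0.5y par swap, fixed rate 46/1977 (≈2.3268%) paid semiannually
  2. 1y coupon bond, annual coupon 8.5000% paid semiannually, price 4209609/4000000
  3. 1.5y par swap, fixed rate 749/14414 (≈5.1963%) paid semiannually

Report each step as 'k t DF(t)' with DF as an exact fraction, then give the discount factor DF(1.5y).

step 1 [0.5y] swap r/2=23/1977: DF=(1 − 23/1977·(0))/(1+23/1977) = 1977/2000 ≈ 0.988500
step 2 [1y] bond c/2=17/400: DF=(4209609/4000000 − 17/400·(0.988500))/(1+17/400) = 2423/2500 ≈ 0.969200
step 3 [1.5y] swap r/2=749/28828: DF=(1 − 749/28828·(0.988500+0.969200))/(1+749/28828) = 9251/10000 ≈ 0.925100

1 1/2 1977/2000
2 1 2423/2500
3 3/2 9251/10000
DF(1.5y) = 9251/10000 ≈ 0.925100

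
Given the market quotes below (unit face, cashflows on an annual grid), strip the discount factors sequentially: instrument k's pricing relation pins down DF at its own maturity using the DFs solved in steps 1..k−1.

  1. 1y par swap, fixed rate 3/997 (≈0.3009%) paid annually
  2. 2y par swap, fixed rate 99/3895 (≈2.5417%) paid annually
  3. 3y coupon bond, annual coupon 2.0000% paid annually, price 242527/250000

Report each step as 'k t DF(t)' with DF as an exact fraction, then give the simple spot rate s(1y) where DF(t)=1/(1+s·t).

1 1 997/1000
2 2 1901/2000
3 3 9129/10000
s(1y) = (1/(997/1000) − 1)/(1) = 3/997 ≈ 0.3009%

step 1 [1y] swap r/1=3/997: DF=(1 − 3/997·(0))/(1+3/997) = 997/1000 ≈ 0.997000
step 2 [2y] swap r/1=99/3895: DF=(1 − 99/3895·(0.997000))/(1+99/3895) = 1901/2000 ≈ 0.950500
step 3 [3y] bond c/1=1/50: DF=(242527/250000 − 1/50·(0.997000+0.950500))/(1+1/50) = 9129/10000 ≈ 0.912900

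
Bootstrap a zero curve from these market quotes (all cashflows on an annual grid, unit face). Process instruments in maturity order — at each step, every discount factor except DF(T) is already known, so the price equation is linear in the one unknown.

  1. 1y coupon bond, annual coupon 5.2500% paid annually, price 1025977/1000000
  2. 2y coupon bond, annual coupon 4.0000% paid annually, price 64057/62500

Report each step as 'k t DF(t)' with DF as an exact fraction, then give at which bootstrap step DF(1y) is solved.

1 1 2437/2500
2 2 237/250
DF(1y) is solved at step 1

step 1 [1y] bond c/1=21/400: DF=(1025977/1000000 − 21/400·(0))/(1+21/400) = 2437/2500 ≈ 0.974800
step 2 [2y] bond c/1=1/25: DF=(64057/62500 − 1/25·(0.974800))/(1+1/25) = 237/250 ≈ 0.948000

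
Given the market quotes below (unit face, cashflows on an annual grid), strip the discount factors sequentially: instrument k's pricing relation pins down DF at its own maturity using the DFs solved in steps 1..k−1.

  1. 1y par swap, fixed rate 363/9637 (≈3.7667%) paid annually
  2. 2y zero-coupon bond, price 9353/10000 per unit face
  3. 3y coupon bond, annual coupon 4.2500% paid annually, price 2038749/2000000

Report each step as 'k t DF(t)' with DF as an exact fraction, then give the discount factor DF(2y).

step 1 [1y] swap r/1=363/9637: DF=(1 − 363/9637·(0))/(1+363/9637) = 9637/10000 ≈ 0.963700
step 2 [2y] zero: DF = P = 9353/10000 ≈ 0.935300
step 3 [3y] bond c/1=17/400: DF=(2038749/2000000 − 17/400·(0.963700+0.935300))/(1+17/400) = 2251/2500 ≈ 0.900400

1 1 9637/10000
2 2 9353/10000
3 3 2251/2500
DF(2y) = 9353/10000 ≈ 0.935300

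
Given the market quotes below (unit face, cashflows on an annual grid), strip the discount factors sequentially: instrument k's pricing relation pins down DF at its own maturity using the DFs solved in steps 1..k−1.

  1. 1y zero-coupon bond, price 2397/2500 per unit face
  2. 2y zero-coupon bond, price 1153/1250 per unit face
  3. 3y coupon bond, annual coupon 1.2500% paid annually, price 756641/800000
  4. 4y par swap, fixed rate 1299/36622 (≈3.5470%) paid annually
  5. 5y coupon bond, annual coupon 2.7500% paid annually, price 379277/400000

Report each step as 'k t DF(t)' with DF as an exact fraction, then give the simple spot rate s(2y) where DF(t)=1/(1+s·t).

step 1 [1y] zero: DF = P = 2397/2500 ≈ 0.958800
step 2 [2y] zero: DF = P = 1153/1250 ≈ 0.922400
step 3 [3y] bond c/1=1/80: DF=(756641/800000 − 1/80·(0.958800+0.922400))/(1+1/80) = 9109/10000 ≈ 0.910900
step 4 [4y] swap r/1=1299/36622: DF=(1 − 1299/36622·(0.958800+0.922400+0.910900))/(1+1299/36622) = 8701/10000 ≈ 0.870100
step 5 [5y] bond c/1=11/400: DF=(379277/400000 − 11/400·(0.958800+0.922400+0.910900+0.870100))/(1+11/400) = 1031/1250 ≈ 0.824800

1 1 2397/2500
2 2 1153/1250
3 3 9109/10000
4 4 8701/10000
5 5 1031/1250
s(2y) = (1/(1153/1250) − 1)/(2) = 97/2306 ≈ 4.2064%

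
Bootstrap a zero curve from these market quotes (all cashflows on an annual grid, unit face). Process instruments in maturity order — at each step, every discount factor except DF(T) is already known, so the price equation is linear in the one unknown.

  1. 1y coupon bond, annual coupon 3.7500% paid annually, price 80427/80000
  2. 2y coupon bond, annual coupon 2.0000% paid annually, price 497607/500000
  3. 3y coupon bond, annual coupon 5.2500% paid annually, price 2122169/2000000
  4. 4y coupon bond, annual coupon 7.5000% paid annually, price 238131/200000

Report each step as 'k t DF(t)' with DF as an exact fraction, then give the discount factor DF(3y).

1 1 969/1000
2 2 9567/10000
3 3 9121/10000
4 4 1137/1250
DF(3y) = 9121/10000 ≈ 0.912100

step 1 [1y] bond c/1=3/80: DF=(80427/80000 − 3/80·(0))/(1+3/80) = 969/1000 ≈ 0.969000
step 2 [2y] bond c/1=1/50: DF=(497607/500000 − 1/50·(0.969000))/(1+1/50) = 9567/10000 ≈ 0.956700
step 3 [3y] bond c/1=21/400: DF=(2122169/2000000 − 21/400·(0.969000+0.956700))/(1+21/400) = 9121/10000 ≈ 0.912100
step 4 [4y] bond c/1=3/40: DF=(238131/200000 − 3/40·(0.969000+0.956700+0.912100))/(1+3/40) = 1137/1250 ≈ 0.909600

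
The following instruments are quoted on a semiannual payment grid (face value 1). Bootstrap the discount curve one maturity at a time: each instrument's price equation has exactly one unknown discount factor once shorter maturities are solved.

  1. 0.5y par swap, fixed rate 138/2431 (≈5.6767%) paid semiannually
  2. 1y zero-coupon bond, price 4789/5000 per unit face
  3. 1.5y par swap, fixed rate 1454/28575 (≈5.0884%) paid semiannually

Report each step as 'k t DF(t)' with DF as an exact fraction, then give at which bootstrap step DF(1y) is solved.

step 1 [0.5y] swap r/2=69/2431: DF=(1 − 69/2431·(0))/(1+69/2431) = 2431/2500 ≈ 0.972400
step 2 [1y] zero: DF = P = 4789/5000 ≈ 0.957800
step 3 [1.5y] swap r/2=727/28575: DF=(1 − 727/28575·(0.972400+0.957800))/(1+727/28575) = 9273/10000 ≈ 0.927300

1 1/2 2431/2500
2 1 4789/5000
3 3/2 9273/10000
DF(1y) is solved at step 2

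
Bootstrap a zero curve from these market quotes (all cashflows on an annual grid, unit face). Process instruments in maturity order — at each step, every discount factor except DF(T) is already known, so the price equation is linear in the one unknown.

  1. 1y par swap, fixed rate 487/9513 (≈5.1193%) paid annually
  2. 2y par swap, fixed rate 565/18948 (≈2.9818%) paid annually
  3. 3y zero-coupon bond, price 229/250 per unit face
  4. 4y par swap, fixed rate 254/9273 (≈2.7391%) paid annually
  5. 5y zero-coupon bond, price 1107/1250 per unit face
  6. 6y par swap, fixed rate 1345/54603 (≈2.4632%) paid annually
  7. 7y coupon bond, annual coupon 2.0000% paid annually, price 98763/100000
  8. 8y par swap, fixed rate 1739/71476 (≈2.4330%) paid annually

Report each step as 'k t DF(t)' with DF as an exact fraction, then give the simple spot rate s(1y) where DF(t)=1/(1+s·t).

1 1 9513/10000
2 2 1887/2000
3 3 229/250
4 4 1123/1250
5 5 1107/1250
6 6 1731/2000
7 7 2153/2500
8 8 8261/10000
s(1y) = (1/(9513/10000) − 1)/(1) = 487/9513 ≈ 5.1193%

step 1 [1y] swap r/1=487/9513: DF=(1 − 487/9513·(0))/(1+487/9513) = 9513/10000 ≈ 0.951300
step 2 [2y] swap r/1=565/18948: DF=(1 − 565/18948·(0.951300))/(1+565/18948) = 1887/2000 ≈ 0.943500
step 3 [3y] zero: DF = P = 229/250 ≈ 0.916000
step 4 [4y] swap r/1=254/9273: DF=(1 − 254/9273·(0.951300+0.943500+0.916000))/(1+254/9273) = 1123/1250 ≈ 0.898400
step 5 [5y] zero: DF = P = 1107/1250 ≈ 0.885600
step 6 [6y] swap r/1=1345/54603: DF=(1 − 1345/54603·(0.951300+0.943500+0.916000+0.898400+0.885600))/(1+1345/54603) = 1731/2000 ≈ 0.865500
step 7 [7y] bond c/1=1/50: DF=(98763/100000 − 1/50·(0.951300+0.943500+0.916000+0.898400+0.885600+0.865500))/(1+1/50) = 2153/2500 ≈ 0.861200
step 8 [8y] swap r/1=1739/71476: DF=(1 − 1739/71476·(0.951300+0.943500+0.916000+0.898400+0.885600+0.865500+0.861200))/(1+1739/71476) = 8261/10000 ≈ 0.826100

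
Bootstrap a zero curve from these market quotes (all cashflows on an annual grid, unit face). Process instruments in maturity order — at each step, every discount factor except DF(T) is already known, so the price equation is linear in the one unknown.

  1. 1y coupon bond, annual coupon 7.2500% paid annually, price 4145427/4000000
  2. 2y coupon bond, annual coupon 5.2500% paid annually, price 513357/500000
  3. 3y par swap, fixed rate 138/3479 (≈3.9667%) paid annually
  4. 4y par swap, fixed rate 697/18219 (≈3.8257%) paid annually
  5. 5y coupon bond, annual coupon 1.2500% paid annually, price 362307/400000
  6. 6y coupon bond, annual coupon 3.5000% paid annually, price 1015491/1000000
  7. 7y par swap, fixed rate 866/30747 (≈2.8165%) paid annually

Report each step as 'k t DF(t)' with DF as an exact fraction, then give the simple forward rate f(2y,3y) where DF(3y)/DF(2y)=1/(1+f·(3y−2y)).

1 1 9663/10000
2 2 9273/10000
3 3 556/625
4 4 4303/5000
5 5 531/625
6 6 2073/2500
7 7 2067/2500
f(2y,3y) = ((9273/10000)/(556/625) − 1)/(1) = 377/8896 ≈ 4.2379%

step 1 [1y] bond c/1=29/400: DF=(4145427/4000000 − 29/400·(0))/(1+29/400) = 9663/10000 ≈ 0.966300
step 2 [2y] bond c/1=21/400: DF=(513357/500000 − 21/400·(0.966300))/(1+21/400) = 9273/10000 ≈ 0.927300
step 3 [3y] swap r/1=138/3479: DF=(1 − 138/3479·(0.966300+0.927300))/(1+138/3479) = 556/625 ≈ 0.889600
step 4 [4y] swap r/1=697/18219: DF=(1 − 697/18219·(0.966300+0.927300+0.889600))/(1+697/18219) = 4303/5000 ≈ 0.860600
step 5 [5y] bond c/1=1/80: DF=(362307/400000 − 1/80·(0.966300+0.927300+0.889600+0.860600))/(1+1/80) = 531/625 ≈ 0.849600
step 6 [6y] bond c/1=7/200: DF=(1015491/1000000 − 7/200·(0.966300+0.927300+0.889600+0.860600+0.849600))/(1+7/200) = 2073/2500 ≈ 0.829200
step 7 [7y] swap r/1=866/30747: DF=(1 − 866/30747·(0.966300+0.927300+0.889600+0.860600+0.849600+0.829200))/(1+866/30747) = 2067/2500 ≈ 0.826800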